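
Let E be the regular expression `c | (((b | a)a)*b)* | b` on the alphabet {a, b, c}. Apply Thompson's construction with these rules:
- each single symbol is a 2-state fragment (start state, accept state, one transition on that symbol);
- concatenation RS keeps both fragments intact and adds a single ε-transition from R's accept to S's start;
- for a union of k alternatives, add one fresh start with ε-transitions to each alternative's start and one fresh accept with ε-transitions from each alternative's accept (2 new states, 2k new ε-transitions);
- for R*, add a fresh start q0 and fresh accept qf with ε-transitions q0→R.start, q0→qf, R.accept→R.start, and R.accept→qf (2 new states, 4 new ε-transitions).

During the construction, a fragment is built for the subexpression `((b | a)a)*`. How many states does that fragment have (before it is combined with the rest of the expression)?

10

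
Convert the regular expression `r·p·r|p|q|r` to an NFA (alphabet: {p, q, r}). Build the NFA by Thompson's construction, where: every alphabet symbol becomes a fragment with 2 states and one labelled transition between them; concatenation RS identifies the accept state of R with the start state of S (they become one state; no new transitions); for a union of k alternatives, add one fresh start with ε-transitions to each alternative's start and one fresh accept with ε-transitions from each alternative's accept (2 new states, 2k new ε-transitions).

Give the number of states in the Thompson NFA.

Building bottom-up:
Each of the 6 symbol leaves contributes a 2-state fragment.
  r·p·r = 4 states
  r·p·r|p|q|r = 12 states

12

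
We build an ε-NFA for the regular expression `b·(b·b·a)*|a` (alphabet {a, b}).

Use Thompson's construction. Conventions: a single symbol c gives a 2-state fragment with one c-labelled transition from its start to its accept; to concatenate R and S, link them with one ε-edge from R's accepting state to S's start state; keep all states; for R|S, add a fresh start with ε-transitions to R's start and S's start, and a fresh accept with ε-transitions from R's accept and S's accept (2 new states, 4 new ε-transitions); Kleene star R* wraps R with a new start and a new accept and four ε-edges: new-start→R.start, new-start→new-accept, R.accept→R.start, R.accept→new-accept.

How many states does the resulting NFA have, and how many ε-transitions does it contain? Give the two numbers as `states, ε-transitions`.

Recursing over subexpressions:
Each of the 5 symbol leaves contributes 2 states and 0 ε-transitions.
  b·b·a → 6 states, 2 ε-transitions
  (b·b·a)* → 8 states, 6 ε-transitions
  b·(b·b·a)* → 10 states, 7 ε-transitions
  b·(b·b·a)*|a → 14 states, 11 ε-transitions

14, 11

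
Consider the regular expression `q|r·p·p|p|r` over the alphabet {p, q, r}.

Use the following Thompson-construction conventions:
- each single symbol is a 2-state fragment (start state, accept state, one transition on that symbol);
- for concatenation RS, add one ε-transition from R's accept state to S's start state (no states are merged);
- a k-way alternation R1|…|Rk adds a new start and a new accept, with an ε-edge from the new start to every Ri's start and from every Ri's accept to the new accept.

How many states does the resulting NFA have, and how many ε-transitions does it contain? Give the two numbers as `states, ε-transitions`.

14, 10

Per subexpression:
Each of the 6 symbol leaves contributes 2 states and 0 ε-transitions.
  r·p·p → 6 states, 2 ε-transitions
  q|r·p·p|p|r → 14 states, 10 ε-transitions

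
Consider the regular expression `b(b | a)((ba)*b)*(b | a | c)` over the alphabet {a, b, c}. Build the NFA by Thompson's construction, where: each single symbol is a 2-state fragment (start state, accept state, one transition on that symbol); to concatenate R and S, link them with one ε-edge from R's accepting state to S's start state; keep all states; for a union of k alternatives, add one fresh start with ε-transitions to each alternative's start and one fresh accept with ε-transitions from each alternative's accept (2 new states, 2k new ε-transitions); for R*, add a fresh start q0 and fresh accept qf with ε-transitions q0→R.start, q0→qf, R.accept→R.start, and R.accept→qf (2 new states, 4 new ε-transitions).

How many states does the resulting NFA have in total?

Recursing over subexpressions:
Each of the 9 symbol leaves contributes a 2-state fragment.
  b | a = 6 states
  ba = 4 states
  (ba)* = 6 states
  (ba)*b = 8 states
  ((ba)*b)* = 10 states
  b | a | c = 8 states
  b(b | a)((ba)*b)*(b | a | c) = 26 states

26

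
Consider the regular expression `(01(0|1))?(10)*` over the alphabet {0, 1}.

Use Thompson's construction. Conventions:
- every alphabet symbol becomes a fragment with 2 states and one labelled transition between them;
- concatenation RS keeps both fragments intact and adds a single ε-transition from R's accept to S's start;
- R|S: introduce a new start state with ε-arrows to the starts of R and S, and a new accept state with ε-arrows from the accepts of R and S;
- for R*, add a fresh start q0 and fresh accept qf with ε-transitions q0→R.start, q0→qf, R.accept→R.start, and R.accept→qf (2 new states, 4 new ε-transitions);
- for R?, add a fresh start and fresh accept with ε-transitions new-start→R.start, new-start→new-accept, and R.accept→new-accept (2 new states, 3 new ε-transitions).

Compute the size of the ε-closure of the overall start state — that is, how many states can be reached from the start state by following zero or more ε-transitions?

Let C(F) = |ε-closure(F.start)| within fragment F, and note whether F accepts ε. Symbol fragments have C = 1 and do not accept ε. Then:
  0|1 : C = 1 + 1 + 1 = 3 (the new accept is not ε-reachable since no branch accepts ε)
  01(0|1) : same as the first factor's closure: C = 1
  (01(0|1))? : C = 1 (new start) + 1 (body) + 1 (new accept, via ε) = 3
  10 : C equals the left operand's closure size = 1 (its accept is not ε-reachable, so the closure stops there)
  (10)* : the star's fresh start ε-reaches both the body's start and the fresh accept: C = 2 + 1 = 3
  (01(0|1))?(10)* : the left operand accepts ε, so the closure extends into the next operand (via the concat ε-link); C = 3 + 3 = 6

6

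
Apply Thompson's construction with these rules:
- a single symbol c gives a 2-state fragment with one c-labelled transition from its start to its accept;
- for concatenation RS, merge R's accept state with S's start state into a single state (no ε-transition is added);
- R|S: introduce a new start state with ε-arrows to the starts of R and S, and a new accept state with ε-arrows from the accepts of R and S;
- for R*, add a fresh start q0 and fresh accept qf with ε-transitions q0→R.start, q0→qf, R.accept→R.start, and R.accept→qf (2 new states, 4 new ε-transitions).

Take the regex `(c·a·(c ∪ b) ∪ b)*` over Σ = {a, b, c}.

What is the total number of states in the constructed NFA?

Per subexpression:
Each of the 5 symbol leaves contributes a 2-state fragment.
  c ∪ b : 6 states
  c·a·(c ∪ b) : 8 states
  c·a·(c ∪ b) ∪ b : 12 states
  (c·a·(c ∪ b) ∪ b)* : 14 states

14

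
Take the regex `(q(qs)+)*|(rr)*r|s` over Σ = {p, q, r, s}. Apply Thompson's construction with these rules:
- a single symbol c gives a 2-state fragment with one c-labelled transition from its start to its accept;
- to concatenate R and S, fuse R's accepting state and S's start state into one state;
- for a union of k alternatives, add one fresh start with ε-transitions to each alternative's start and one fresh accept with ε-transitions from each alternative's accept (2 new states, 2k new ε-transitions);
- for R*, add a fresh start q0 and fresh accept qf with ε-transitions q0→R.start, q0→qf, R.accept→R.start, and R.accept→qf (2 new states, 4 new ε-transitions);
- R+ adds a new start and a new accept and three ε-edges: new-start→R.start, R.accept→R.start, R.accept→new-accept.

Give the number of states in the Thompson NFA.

18

Per subexpression:
Each of the 7 symbol leaves contributes a 2-state fragment.
  qs — 3 states
  (qs)+ — 5 states
  q(qs)+ — 6 states
  (q(qs)+)* — 8 states
  rr — 3 states
  (rr)* — 5 states
  (rr)*r — 6 states
  (q(qs)+)*|(rr)*r|s — 18 states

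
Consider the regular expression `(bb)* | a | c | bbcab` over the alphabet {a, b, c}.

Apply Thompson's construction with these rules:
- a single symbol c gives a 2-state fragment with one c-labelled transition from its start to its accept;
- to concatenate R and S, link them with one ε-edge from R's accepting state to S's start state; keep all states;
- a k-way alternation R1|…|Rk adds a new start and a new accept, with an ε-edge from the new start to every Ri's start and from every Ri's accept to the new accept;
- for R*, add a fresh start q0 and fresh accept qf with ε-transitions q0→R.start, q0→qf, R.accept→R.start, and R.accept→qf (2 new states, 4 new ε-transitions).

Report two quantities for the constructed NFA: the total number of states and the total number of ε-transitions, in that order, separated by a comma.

By structural recursion:
Each of the 9 symbol leaves contributes 2 states and 0 ε-transitions.
  bb = 4 states, 1 ε-transition
  (bb)* = 6 states, 5 ε-transitions
  bbcab = 10 states, 4 ε-transitions
  (bb)* | a | c | bbcab = 22 states, 17 ε-transitions

22, 17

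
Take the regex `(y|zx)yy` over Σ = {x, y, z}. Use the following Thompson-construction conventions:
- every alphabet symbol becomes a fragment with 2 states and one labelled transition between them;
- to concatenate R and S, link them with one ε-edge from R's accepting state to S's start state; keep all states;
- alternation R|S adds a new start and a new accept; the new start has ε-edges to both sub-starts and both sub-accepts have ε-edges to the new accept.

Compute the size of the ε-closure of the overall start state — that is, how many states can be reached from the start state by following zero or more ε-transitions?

3

Compute the ε-closure size of each fragment's start state recursively; a symbol fragment's start has no outgoing ε-edge, so its closure is just itself (size 1).
  zx → same as the first factor's closure: |closure| = 1
  y|zx → |closure| = 1 + 1 + 1 = 3 (the new accept is not ε-reachable since no branch accepts ε)
  (y|zx)yy → same as the first factor's closure: |closure| = 3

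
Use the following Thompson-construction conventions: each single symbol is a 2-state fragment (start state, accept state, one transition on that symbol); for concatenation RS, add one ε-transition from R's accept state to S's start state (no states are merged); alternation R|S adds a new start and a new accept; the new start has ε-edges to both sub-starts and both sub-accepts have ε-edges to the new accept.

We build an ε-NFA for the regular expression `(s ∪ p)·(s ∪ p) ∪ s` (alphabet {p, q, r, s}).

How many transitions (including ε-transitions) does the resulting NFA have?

Bottom-up over the parse tree:
Each of the 5 symbol leaves contributes 1 transition (1 symbol, 0 ε).
  s ∪ p → 6 transitions (2 symbol, 4 ε)
  s ∪ p → 6 transitions (2 symbol, 4 ε)
  (s ∪ p)·(s ∪ p) → 13 transitions (4 symbol, 9 ε)
  (s ∪ p)·(s ∪ p) ∪ s → 18 transitions (5 symbol, 13 ε)

18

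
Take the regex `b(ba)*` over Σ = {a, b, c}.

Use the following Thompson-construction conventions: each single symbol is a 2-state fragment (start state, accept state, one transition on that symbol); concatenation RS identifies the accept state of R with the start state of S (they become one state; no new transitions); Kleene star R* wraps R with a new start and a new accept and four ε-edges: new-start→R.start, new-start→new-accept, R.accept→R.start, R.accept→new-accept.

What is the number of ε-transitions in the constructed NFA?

Recursing over subexpressions:
Each of the 3 symbol leaves contributes 0 ε-transitions.
  ba : 0 ε-transitions
  (ba)* : 4 ε-transitions
  b(ba)* : 4 ε-transitions

4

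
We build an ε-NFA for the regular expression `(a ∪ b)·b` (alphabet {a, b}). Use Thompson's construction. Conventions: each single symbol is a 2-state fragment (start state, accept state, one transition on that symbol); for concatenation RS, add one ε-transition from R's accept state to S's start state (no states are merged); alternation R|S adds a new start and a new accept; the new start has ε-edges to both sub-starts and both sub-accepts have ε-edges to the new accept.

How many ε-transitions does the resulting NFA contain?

5

Building bottom-up:
Each of the 3 symbol leaves contributes 0 ε-transitions.
  a ∪ b → 4 ε-transitions
  (a ∪ b)·b → 5 ε-transitions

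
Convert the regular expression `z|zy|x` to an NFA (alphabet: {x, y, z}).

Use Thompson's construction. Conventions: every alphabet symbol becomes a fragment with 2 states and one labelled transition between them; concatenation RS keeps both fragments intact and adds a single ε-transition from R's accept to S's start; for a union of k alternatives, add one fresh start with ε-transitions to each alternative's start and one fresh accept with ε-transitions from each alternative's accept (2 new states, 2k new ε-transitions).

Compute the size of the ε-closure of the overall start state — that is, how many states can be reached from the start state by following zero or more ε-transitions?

4

Compute the ε-closure size of each fragment's start state recursively; a symbol fragment's start has no outgoing ε-edge, so its closure is just itself (size 1).
  zy → same as the first factor's closure: C = 1
  z|zy|x → new start ε-reaches every alternative's start; none of them accept ε, so the new accept is not reached: C = 1 + 1 + 1 + 1 = 4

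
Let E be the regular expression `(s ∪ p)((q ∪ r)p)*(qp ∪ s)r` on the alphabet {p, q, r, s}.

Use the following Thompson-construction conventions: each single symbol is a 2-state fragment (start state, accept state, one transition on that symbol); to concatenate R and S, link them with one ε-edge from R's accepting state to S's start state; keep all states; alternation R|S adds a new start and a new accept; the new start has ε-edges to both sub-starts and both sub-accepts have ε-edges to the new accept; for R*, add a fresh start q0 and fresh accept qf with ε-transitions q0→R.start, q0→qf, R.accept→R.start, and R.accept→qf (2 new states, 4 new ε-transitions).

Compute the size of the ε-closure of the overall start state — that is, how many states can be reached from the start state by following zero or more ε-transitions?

3

Let C(F) = |ε-closure(F.start)| within fragment F, and note whether F accepts ε. Symbol fragments have C = 1 and do not accept ε. Then:
  s ∪ p → C = 1 + 1 + 1 = 3 (the new accept is not ε-reachable since no branch accepts ε)
  q ∪ r → new start ε-reaches every alternative's start; none of them accept ε, so the new accept is not reached: C = 1 + 1 + 1 = 3
  (q ∪ r)p → same as the first factor's closure: C = 3
  ((q ∪ r)p)* → C = 1 (new start) + 3 (body) + 1 (new accept) = 5
  qp → same as the first factor's closure: C = 1
  qp ∪ s → new start ε-reaches every alternative's start; none of them accept ε, so the new accept is not reached: C = 1 + 1 + 1 = 3
  (s ∪ p)((q ∪ r)p)*(qp ∪ s)r → C equals the left operand's closure size = 3 (its accept is not ε-reachable, so the closure stops there)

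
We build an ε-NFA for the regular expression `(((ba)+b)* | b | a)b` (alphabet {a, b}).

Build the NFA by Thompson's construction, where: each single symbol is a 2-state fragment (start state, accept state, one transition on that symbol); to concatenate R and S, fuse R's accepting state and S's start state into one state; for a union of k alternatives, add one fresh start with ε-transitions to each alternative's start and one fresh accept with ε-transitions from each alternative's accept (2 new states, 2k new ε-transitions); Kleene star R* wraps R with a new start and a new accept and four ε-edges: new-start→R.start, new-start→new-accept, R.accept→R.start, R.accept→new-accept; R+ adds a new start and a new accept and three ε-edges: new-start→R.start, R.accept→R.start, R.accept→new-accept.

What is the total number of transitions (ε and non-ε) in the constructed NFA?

Bottom-up over the parse tree:
Each of the 6 symbol leaves contributes 1 transition (1 symbol, 0 ε).
  ba — 2 transitions (2 symbol, 0 ε)
  (ba)+ — 5 transitions (2 symbol, 3 ε)
  (ba)+b — 6 transitions (3 symbol, 3 ε)
  ((ba)+b)* — 10 transitions (3 symbol, 7 ε)
  ((ba)+b)* | b | a — 18 transitions (5 symbol, 13 ε)
  (((ba)+b)* | b | a)b — 19 transitions (6 symbol, 13 ε)

19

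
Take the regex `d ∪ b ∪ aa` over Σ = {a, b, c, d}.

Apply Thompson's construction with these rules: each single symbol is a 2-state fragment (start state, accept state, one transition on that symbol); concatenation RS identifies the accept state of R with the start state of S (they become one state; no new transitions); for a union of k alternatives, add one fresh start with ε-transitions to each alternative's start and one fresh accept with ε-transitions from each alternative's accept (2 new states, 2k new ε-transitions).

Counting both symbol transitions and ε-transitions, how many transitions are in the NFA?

10

Recursing over subexpressions:
Each of the 4 symbol leaves contributes 1 transition (1 symbol, 0 ε).
  aa = 2 transitions (2 symbol, 0 ε)
  d ∪ b ∪ aa = 10 transitions (4 symbol, 6 ε)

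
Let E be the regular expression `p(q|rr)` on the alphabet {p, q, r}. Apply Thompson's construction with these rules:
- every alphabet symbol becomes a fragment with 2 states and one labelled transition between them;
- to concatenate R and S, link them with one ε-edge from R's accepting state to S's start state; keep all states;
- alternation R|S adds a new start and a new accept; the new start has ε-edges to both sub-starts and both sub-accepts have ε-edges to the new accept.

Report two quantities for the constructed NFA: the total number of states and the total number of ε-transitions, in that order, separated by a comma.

10, 6

Recursing over subexpressions:
Each of the 4 symbol leaves contributes 2 states and 0 ε-transitions.
  rr = 4 states, 1 ε-transition
  q|rr = 8 states, 5 ε-transitions
  p(q|rr) = 10 states, 6 ε-transitions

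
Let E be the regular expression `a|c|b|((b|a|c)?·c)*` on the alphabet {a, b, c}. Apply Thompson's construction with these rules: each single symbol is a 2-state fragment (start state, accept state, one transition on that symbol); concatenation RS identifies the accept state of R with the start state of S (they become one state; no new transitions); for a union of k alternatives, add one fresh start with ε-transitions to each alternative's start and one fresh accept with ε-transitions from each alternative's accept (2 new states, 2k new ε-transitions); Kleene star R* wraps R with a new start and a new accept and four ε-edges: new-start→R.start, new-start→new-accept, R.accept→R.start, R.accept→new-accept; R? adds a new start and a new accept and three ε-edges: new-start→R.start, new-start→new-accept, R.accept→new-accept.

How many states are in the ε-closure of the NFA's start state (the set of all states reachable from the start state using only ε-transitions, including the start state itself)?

13

Compute the ε-closure size of each fragment's start state recursively; a symbol fragment's start has no outgoing ε-edge, so its closure is just itself (size 1).
  b|a|c — new start ε-reaches every alternative's start; none of them accept ε, so the new accept is not reached: |ε-closure| = 1 + 1 + 1 + 1 = 4
  (b|a|c)? — |ε-closure| = 1 (new start) + 4 (body) + 1 (new accept, via ε) = 6
  (b|a|c)?·c — |ε-closure| = 6 + (1−1) = 6 (closure spills across the concat boundary because the left factor accepts ε)
  ((b|a|c)?·c)* — new start has ε-edges to the inner start and to the new accept, so |ε-closure| = 2 + 6 = 8
  a|c|b|((b|a|c)?·c)* — |ε-closure| = 1 (new start) + (1 + 1 + 1 + 8) + 1 (new accept, since some branch ε-reaches its own accept) = 13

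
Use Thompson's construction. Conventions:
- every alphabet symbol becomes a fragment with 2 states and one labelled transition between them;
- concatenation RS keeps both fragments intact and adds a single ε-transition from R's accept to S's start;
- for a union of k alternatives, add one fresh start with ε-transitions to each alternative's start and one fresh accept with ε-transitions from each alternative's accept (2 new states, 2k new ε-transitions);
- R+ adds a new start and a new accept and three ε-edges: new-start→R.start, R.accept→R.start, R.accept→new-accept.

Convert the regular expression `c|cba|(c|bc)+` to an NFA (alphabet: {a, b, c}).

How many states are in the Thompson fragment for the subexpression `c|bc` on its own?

8

Fragment for `c|bc`:
Each of the 3 symbol leaves contributes a 2-state fragment.
  bc — 4 states
  c|bc — 8 states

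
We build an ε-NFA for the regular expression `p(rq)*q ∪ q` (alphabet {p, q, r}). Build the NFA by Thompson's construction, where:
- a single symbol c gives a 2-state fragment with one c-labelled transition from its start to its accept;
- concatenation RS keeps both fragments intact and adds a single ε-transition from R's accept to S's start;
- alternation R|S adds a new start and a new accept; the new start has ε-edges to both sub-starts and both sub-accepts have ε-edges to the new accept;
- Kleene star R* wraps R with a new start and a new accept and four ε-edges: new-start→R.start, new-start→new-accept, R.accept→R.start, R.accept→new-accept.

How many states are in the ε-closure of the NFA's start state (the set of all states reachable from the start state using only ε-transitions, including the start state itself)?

3

Work bottom-up. For each fragment F, track |ε-closure(F.start)| and whether F's accept lies in that closure (i.e. whether F accepts ε). A single-symbol fragment has closure size 1 and does not accept ε.
  rq — C equals the left operand's closure size = 1 (its accept is not ε-reachable, so the closure stops there)
  (rq)* — new start has ε-edges to the inner start and to the new accept, so C = 2 + 1 = 3
  p(rq)*q — same as the first factor's closure: C = 1
  p(rq)*q ∪ q — new start ε-reaches every alternative's start; none of them accept ε, so the new accept is not reached: C = 1 + 1 + 1 = 3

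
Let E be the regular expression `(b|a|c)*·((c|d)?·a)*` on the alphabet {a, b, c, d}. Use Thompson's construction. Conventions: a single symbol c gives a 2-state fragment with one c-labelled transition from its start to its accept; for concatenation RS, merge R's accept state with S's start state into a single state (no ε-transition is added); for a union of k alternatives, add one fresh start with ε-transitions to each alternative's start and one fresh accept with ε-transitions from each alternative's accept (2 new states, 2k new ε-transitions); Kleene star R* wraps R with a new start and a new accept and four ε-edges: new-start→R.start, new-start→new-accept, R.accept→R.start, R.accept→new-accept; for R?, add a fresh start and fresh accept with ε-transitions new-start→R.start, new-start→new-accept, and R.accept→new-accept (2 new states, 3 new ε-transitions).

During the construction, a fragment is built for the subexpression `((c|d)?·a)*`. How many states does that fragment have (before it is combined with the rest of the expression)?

11

Fragment for `((c|d)?·a)*`:
Each of the 3 symbol leaves contributes a 2-state fragment.
  c|d → 6 states
  (c|d)? → 8 states
  (c|d)?·a → 9 states
  ((c|d)?·a)* → 11 states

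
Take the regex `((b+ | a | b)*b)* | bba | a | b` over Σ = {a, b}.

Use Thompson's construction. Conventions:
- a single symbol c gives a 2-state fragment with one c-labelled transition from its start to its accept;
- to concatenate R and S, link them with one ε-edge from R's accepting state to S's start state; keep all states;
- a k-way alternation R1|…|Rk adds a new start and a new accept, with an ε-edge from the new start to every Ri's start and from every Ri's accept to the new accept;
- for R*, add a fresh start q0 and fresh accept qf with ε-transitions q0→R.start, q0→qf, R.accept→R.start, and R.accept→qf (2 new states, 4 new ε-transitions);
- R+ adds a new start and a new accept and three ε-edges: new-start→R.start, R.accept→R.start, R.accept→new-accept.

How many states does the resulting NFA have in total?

By structural recursion:
Each of the 9 symbol leaves contributes a 2-state fragment.
  b+ : 4 states
  b+ | a | b : 10 states
  (b+ | a | b)* : 12 states
  (b+ | a | b)*b : 14 states
  ((b+ | a | b)*b)* : 16 states
  bba : 6 states
  ((b+ | a | b)*b)* | bba | a | b : 28 states

28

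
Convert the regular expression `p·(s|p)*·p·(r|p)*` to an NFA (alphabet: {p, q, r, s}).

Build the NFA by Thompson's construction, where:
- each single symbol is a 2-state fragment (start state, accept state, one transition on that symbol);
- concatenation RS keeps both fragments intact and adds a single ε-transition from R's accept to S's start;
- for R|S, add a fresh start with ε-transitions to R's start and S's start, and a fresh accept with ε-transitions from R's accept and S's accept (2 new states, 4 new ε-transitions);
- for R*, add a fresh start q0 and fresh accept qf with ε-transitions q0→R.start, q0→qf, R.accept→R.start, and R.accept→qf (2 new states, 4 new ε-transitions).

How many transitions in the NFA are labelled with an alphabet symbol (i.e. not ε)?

6

Building bottom-up:
Each of the 6 symbol leaves contributes exactly 1 symbol transition.
  s|p → 2 symbol transitions
  (s|p)* → 2 symbol transitions
  r|p → 2 symbol transitions
  (r|p)* → 2 symbol transitions
  p·(s|p)*·p·(r|p)* → 6 symbol transitions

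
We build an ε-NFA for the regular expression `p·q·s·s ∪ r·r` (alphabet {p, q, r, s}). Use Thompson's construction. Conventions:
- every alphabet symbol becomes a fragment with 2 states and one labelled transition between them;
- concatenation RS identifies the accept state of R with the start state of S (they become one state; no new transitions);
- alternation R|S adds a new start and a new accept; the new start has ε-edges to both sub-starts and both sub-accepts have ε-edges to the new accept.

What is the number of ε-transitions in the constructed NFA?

Recursing over subexpressions:
Each of the 6 symbol leaves contributes 0 ε-transitions.
  p·q·s·s → 0 ε-transitions
  r·r → 0 ε-transitions
  p·q·s·s ∪ r·r → 4 ε-transitions

4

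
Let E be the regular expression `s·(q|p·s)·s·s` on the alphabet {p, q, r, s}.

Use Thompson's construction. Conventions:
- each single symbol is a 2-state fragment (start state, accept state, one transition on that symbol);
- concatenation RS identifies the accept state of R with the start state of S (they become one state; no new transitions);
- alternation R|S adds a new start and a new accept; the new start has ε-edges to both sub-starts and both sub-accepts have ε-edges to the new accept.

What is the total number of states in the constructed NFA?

10

Building bottom-up:
Each of the 6 symbol leaves contributes a 2-state fragment.
  p·s — 3 states
  q|p·s — 7 states
  s·(q|p·s)·s·s — 10 states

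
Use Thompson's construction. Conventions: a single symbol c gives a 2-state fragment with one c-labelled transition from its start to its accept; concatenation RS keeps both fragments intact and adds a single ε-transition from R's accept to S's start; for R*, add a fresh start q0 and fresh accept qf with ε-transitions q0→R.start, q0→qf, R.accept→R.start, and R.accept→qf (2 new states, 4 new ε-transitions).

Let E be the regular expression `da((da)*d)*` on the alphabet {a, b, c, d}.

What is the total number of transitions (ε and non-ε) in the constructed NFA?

By structural recursion:
Each of the 5 symbol leaves contributes 1 transition (1 symbol, 0 ε).
  da → 3 transitions (2 symbol, 1 ε)
  (da)* → 7 transitions (2 symbol, 5 ε)
  (da)*d → 9 transitions (3 symbol, 6 ε)
  ((da)*d)* → 13 transitions (3 symbol, 10 ε)
  da((da)*d)* → 17 transitions (5 symbol, 12 ε)

17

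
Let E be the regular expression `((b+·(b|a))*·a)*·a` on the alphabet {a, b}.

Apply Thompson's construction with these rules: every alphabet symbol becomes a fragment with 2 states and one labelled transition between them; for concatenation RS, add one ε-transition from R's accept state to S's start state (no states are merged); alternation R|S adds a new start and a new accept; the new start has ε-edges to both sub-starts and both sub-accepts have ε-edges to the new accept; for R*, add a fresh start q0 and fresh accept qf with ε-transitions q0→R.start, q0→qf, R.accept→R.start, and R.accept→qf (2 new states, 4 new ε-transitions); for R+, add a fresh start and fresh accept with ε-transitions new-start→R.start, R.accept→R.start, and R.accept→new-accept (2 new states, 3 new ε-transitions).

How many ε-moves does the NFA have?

18

Bottom-up over the parse tree:
Each of the 5 symbol leaves contributes 0 ε-transitions.
  b+ → 3 ε-transitions
  b|a → 4 ε-transitions
  b+·(b|a) → 8 ε-transitions
  (b+·(b|a))* → 12 ε-transitions
  (b+·(b|a))*·a → 13 ε-transitions
  ((b+·(b|a))*·a)* → 17 ε-transitions
  ((b+·(b|a))*·a)*·a → 18 ε-transitions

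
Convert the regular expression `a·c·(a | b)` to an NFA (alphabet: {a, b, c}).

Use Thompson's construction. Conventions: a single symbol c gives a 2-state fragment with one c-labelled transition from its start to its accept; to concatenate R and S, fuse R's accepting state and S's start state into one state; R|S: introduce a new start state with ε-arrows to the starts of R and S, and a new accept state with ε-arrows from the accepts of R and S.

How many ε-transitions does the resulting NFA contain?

4

Bottom-up over the parse tree:
Each of the 4 symbol leaves contributes 0 ε-transitions.
  a | b → 4 ε-transitions
  a·c·(a | b) → 4 ε-transitions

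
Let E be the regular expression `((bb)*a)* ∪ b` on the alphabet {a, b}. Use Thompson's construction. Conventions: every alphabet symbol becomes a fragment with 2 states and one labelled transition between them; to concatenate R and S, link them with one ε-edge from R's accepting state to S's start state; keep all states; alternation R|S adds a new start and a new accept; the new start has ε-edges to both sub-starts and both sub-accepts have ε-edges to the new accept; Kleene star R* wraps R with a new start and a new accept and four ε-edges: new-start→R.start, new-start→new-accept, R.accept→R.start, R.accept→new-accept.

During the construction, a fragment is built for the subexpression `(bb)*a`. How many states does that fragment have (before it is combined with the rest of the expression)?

8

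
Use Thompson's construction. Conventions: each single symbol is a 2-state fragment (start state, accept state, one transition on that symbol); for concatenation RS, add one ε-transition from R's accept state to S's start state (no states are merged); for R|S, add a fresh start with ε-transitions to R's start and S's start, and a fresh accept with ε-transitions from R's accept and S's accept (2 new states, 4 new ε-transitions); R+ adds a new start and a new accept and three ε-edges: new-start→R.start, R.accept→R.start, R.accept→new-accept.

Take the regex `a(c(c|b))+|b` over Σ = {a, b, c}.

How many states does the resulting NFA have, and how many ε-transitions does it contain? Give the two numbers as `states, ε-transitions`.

Recursing over subexpressions:
Each of the 5 symbol leaves contributes 2 states and 0 ε-transitions.
  c|b = 6 states, 4 ε-transitions
  c(c|b) = 8 states, 5 ε-transitions
  (c(c|b))+ = 10 states, 8 ε-transitions
  a(c(c|b))+ = 12 states, 9 ε-transitions
  a(c(c|b))+|b = 16 states, 13 ε-transitions

16, 13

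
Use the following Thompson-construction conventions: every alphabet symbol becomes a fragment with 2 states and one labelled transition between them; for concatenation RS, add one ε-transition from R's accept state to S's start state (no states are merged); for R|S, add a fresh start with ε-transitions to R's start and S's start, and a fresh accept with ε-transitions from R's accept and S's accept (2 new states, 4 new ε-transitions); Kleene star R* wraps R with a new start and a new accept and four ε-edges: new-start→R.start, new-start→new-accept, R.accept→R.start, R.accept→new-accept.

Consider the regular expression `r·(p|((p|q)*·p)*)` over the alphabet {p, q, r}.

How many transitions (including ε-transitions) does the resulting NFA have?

23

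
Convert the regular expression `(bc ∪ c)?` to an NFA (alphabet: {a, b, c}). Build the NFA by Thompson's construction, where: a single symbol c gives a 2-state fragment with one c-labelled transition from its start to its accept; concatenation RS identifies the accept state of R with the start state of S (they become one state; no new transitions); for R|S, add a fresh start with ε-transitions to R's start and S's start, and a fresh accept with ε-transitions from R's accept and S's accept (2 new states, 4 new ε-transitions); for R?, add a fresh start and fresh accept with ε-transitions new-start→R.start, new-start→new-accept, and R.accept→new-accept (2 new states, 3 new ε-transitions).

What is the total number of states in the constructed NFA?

Recursing over subexpressions:
Each of the 3 symbol leaves contributes a 2-state fragment.
  bc : 3 states
  bc ∪ c : 7 states
  (bc ∪ c)? : 9 states

9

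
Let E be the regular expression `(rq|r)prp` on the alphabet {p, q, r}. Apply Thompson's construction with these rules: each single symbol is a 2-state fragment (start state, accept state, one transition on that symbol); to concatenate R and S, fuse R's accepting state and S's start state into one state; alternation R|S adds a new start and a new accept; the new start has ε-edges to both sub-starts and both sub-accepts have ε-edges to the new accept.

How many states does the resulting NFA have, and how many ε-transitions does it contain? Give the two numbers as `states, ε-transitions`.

10, 4

By structural recursion:
Each of the 6 symbol leaves contributes 2 states and 0 ε-transitions.
  rq → 3 states, 0 ε-transitions
  rq|r → 7 states, 4 ε-transitions
  (rq|r)prp → 10 states, 4 ε-transitions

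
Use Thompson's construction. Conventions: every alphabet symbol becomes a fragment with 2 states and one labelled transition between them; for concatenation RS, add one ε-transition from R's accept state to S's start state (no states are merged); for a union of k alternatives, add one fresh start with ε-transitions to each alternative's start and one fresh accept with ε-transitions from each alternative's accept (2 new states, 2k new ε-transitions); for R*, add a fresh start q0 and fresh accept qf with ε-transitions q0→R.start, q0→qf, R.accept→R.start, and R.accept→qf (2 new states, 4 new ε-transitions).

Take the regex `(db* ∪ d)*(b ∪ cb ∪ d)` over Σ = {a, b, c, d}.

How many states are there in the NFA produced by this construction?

Per subexpression:
Each of the 7 symbol leaves contributes a 2-state fragment.
  b* → 4 states
  db* → 6 states
  db* ∪ d → 10 states
  (db* ∪ d)* → 12 states
  cb → 4 states
  b ∪ cb ∪ d → 10 states
  (db* ∪ d)*(b ∪ cb ∪ d) → 22 states

22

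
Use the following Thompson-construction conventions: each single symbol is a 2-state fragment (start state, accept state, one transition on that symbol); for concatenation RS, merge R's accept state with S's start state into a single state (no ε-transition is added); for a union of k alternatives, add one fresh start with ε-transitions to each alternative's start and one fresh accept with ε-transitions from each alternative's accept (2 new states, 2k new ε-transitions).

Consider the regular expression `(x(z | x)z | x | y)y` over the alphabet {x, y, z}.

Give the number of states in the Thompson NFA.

Recursing over subexpressions:
Each of the 7 symbol leaves contributes a 2-state fragment.
  z | x = 6 states
  x(z | x)z = 8 states
  x(z | x)z | x | y = 14 states
  (x(z | x)z | x | y)y = 15 states

15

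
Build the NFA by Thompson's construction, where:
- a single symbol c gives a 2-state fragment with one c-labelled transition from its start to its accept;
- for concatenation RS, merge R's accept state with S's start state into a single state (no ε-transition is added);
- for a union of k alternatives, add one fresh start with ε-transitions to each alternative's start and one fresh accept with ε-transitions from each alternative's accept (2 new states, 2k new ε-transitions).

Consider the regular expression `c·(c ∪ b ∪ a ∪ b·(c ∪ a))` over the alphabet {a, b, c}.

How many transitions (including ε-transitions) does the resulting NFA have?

Bottom-up over the parse tree:
Each of the 7 symbol leaves contributes 1 transition (1 symbol, 0 ε).
  c ∪ a : 6 transitions (2 symbol, 4 ε)
  b·(c ∪ a) : 7 transitions (3 symbol, 4 ε)
  c ∪ b ∪ a ∪ b·(c ∪ a) : 18 transitions (6 symbol, 12 ε)
  c·(c ∪ b ∪ a ∪ b·(c ∪ a)) : 19 transitions (7 symbol, 12 ε)

19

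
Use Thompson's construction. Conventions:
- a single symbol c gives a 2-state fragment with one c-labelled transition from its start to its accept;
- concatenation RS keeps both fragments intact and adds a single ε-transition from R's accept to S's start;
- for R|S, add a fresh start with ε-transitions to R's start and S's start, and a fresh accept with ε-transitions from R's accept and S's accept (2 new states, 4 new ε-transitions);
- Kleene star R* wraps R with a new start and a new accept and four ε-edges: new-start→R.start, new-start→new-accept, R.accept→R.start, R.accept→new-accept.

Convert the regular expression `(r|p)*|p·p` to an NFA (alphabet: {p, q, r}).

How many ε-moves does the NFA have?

13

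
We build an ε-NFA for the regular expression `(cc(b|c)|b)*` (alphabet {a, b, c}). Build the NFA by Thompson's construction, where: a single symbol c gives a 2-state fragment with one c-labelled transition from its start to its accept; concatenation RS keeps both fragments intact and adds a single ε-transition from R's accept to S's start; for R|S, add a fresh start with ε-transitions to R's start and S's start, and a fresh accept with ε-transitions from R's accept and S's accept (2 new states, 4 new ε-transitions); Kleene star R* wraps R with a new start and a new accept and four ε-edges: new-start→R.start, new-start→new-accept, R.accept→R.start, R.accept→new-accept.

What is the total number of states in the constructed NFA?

16

Building bottom-up:
Each of the 5 symbol leaves contributes a 2-state fragment.
  b|c : 6 states
  cc(b|c) : 10 states
  cc(b|c)|b : 14 states
  (cc(b|c)|b)* : 16 states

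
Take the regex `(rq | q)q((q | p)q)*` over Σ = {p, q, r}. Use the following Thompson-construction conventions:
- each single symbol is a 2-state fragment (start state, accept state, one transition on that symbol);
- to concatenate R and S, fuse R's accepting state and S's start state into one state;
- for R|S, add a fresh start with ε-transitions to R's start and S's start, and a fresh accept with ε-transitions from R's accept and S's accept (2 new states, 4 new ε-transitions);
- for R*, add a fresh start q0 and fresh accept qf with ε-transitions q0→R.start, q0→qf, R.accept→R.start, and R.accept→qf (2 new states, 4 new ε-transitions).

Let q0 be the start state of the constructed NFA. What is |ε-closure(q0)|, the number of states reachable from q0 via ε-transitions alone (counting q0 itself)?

Let C(F) = |ε-closure(F.start)| within fragment F, and note whether F accepts ε. Symbol fragments have C = 1 and do not accept ε. Then:
  rq : |ε-closure| equals the left operand's closure size = 1 (its accept is not ε-reachable, so the closure stops there)
  rq | q : |ε-closure| = 1 + 1 + 1 = 3 (the new accept is not ε-reachable since no branch accepts ε)
  q | p : |ε-closure| = 1 + 1 + 1 = 3 (the new accept is not ε-reachable since no branch accepts ε)
  (q | p)q : same as the first factor's closure: |ε-closure| = 3
  ((q | p)q)* : the star's fresh start ε-reaches both the body's start and the fresh accept: |ε-closure| = 2 + 3 = 5
  (rq | q)q((q | p)q)* : same as the first factor's closure: |ε-closure| = 3

3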